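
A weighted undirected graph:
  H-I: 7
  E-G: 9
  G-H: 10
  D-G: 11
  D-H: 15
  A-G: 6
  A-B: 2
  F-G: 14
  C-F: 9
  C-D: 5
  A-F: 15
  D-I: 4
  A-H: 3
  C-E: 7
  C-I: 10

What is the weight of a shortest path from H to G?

Some routes from H to G:
H -> D -> G: 15 + 11 = 26
H -> I -> D -> C -> E -> G: 7 + 4 + 5 + 7 + 9 = 32
H -> A -> G: 3 + 6 = 9
H -> A -> F -> G: 3 + 15 + 14 = 32
H -> I -> D -> G: 7 + 4 + 11 = 22
H -> G: 10
Best route has total 9.

9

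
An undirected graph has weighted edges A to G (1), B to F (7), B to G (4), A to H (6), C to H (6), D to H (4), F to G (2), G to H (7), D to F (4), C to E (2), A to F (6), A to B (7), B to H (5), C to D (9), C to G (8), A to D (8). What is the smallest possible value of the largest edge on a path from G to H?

4

Comparing a few candidate routes:
G-F-A-H: max(2, 6, 6) = 6
G-B-A-F-D-H: max(4, 7, 6, 4, 4) = 7
G-B-H: max(4, 5) = 5
G-A-H: max(1, 6) = 6
G-F-D-H: max(2, 4, 4) = 4
G-A-F-D-H: max(1, 6, 4, 4) = 6
Best route has worst link 4.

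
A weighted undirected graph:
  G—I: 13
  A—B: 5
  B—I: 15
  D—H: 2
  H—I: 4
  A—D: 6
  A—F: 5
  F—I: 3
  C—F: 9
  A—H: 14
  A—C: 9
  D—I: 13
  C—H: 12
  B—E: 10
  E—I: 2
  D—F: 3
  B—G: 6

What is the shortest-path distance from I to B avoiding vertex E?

13

Comparing a few candidate routes:
I - H - D - A - B: 4 + 2 + 6 + 5 = 17
I - F - A - B: 3 + 5 + 5 = 13
I - B: 15
Best route has total 13.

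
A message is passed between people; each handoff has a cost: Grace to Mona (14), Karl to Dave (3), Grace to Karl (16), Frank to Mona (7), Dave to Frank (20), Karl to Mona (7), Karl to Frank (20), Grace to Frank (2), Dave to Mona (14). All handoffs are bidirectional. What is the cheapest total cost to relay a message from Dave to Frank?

17

Checking several routes:
Dave-Mona-Frank: 14 + 7 = 21
Dave-Frank: 20
Dave-Karl-Grace-Frank: 3 + 16 + 2 = 21
Dave-Karl-Mona-Frank: 3 + 7 + 7 = 17
Best route has total 17.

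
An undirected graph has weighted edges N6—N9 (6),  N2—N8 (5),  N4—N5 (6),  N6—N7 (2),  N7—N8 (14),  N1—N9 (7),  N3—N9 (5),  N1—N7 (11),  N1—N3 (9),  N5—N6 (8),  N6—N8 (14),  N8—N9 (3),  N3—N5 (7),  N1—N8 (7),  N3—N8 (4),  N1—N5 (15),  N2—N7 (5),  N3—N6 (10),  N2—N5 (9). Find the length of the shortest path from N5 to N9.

Some routes from N5 to N9:
N5 - N2 - N8 - N9: 9 + 5 + 3 = 17
N5 - N6 - N9: 8 + 6 = 14
N5 - N3 - N8 - N9: 7 + 4 + 3 = 14
N5 - N2 - N7 - N6 - N9: 9 + 5 + 2 + 6 = 22
N5 - N3 - N9: 7 + 5 = 12
Best route has total 12.

12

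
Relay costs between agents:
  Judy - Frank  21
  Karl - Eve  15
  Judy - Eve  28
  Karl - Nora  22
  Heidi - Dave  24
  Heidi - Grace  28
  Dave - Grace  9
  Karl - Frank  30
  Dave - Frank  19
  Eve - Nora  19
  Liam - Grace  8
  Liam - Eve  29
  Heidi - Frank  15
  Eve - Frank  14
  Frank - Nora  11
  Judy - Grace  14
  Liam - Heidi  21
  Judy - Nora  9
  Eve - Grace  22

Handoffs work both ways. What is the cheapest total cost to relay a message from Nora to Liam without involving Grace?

47

Comparing a few candidate routes:
Nora-Frank-Eve-Liam: 11 + 14 + 29 = 54
Nora-Judy-Eve-Liam: 9 + 28 + 29 = 66
Nora-Eve-Liam: 19 + 29 = 48
Nora-Frank-Heidi-Liam: 11 + 15 + 21 = 47
Nora-Judy-Frank-Heidi-Liam: 9 + 21 + 15 + 21 = 66
The minimum is 47.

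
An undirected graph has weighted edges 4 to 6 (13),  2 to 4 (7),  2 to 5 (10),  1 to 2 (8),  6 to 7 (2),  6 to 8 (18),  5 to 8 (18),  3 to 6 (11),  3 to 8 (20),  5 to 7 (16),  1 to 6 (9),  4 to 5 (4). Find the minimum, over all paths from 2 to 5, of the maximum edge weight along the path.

7

Checking several routes:
2 -> 1 -> 6 -> 4 -> 5: max(8, 9, 13, 4) = 13
2 -> 5: max(10) = 10
2 -> 4 -> 5: max(7, 4) = 7
2 -> 4 -> 6 -> 7 -> 5: max(7, 13, 2, 16) = 16
The minimum achievable maximum is 7.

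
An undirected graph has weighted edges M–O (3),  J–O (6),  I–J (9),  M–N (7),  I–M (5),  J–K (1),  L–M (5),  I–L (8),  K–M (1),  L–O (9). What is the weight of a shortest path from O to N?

Some routes from O to N:
O -> J -> I -> M -> N: 6 + 9 + 5 + 7 = 27
O -> J -> K -> M -> N: 6 + 1 + 1 + 7 = 15
O -> L -> M -> N: 9 + 5 + 7 = 21
O -> M -> N: 3 + 7 = 10
Shortest: 10.

10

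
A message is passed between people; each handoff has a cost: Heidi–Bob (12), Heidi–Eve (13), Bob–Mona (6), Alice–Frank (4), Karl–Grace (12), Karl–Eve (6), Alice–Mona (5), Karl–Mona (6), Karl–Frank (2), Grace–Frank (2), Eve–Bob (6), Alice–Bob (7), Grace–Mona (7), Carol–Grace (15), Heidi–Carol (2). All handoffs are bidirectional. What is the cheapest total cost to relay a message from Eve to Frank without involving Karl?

17

Comparing a few candidate routes:
Eve → Bob → Alice → Mona → Grace → Frank: 6 + 7 + 5 + 7 + 2 = 27
Eve → Bob → Mona → Alice → Frank: 6 + 6 + 5 + 4 = 21
Eve → Bob → Mona → Grace → Frank: 6 + 6 + 7 + 2 = 21
Eve → Bob → Alice → Frank: 6 + 7 + 4 = 17
Eve → Heidi → Carol → Grace → Frank: 13 + 2 + 15 + 2 = 32
Best route has total 17.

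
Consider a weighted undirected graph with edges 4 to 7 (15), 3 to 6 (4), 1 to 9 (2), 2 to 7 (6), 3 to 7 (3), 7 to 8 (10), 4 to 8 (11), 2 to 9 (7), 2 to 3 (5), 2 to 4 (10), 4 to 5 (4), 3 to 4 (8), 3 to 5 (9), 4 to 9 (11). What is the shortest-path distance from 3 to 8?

13

Checking several routes:
3 -> 2 -> 7 -> 8: 5 + 6 + 10 = 21
3 -> 7 -> 8: 3 + 10 = 13
3 -> 5 -> 4 -> 8: 9 + 4 + 11 = 24
3 -> 4 -> 8: 8 + 11 = 19
Shortest: 13.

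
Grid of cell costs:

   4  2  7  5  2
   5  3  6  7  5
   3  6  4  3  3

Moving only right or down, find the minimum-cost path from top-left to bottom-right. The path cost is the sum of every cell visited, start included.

Best path: [0,0] → [0,1] → [1,1] → [1,2] → [2,2] → [2,3] → [2,4]
Cost: 4 + 2 + 3 + 6 + 4 + 3 + 3 = 25
(Top row then right column would cost 28.)

25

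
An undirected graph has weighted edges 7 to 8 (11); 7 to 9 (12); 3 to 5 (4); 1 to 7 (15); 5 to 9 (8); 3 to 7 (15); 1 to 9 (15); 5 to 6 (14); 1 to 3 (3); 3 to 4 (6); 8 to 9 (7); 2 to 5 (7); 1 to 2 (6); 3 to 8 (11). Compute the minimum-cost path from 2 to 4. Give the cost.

15

Comparing a few candidate routes:
2-5-9-8-3-4: 7 + 8 + 7 + 11 + 6 = 39
2-1-9-5-3-4: 6 + 15 + 8 + 4 + 6 = 39
2-1-3-4: 6 + 3 + 6 = 15
2-5-3-4: 7 + 4 + 6 = 17
Best route has total 15.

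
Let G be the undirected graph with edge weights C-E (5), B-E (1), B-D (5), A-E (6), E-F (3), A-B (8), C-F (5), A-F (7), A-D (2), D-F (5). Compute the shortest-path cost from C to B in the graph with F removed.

6

Candidate routes:
C - E - B: 5 + 1 = 6
C - E - A - D - B: 5 + 6 + 2 + 5 = 18
C - E - A - B: 5 + 6 + 8 = 19
The minimum is 6.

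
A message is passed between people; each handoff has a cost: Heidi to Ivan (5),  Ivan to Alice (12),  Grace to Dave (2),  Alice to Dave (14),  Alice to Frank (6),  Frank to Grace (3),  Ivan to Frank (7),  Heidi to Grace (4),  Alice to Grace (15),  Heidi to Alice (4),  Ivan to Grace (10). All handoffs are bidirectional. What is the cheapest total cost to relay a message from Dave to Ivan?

Some routes from Dave to Ivan:
Dave→Grace→Ivan: 2 + 10 = 12
Dave→Grace→Heidi→Alice→Ivan: 2 + 4 + 4 + 12 = 22
Dave→Grace→Frank→Ivan: 2 + 3 + 7 = 12
Dave→Grace→Heidi→Ivan: 2 + 4 + 5 = 11
Dave→Grace→Frank→Alice→Heidi→Ivan: 2 + 3 + 6 + 4 + 5 = 20
The minimum is 11.

11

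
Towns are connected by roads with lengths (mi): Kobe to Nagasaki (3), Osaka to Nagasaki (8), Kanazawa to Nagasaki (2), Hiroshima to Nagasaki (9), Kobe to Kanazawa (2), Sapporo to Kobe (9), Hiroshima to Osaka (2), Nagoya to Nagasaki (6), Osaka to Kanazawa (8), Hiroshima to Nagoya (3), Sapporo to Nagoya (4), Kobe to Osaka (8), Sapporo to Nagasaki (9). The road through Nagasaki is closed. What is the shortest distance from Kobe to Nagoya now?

13

Routes from Kobe to Nagoya avoiding Nagasaki:
Kobe - Kanazawa - Osaka - Hiroshima - Nagoya: 2 + 8 + 2 + 3 = 15
Kobe - Osaka - Hiroshima - Nagoya: 8 + 2 + 3 = 13
Kobe - Sapporo - Nagoya: 9 + 4 = 13
The minimum is 13 mi.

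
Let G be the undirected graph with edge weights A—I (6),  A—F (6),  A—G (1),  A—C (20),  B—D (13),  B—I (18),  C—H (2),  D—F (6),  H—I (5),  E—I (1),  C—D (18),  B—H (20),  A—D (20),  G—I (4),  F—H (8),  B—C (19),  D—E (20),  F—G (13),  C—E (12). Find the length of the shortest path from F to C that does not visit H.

24

Checking several routes:
F -> A -> C: 6 + 20 = 26
F -> A -> G -> I -> E -> C: 6 + 1 + 4 + 1 + 12 = 24
F -> G -> I -> E -> C: 13 + 4 + 1 + 12 = 30
F -> D -> C: 6 + 18 = 24
F -> A -> I -> E -> C: 6 + 6 + 1 + 12 = 25
Shortest: 24.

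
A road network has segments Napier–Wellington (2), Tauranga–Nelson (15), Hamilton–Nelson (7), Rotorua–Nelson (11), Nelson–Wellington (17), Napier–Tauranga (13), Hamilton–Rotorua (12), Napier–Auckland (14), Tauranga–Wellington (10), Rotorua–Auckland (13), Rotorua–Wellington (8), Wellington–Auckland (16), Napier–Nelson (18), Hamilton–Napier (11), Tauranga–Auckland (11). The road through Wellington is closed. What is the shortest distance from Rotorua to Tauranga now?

A few of the Rotorua→Tauranga routes:
Rotorua - Auckland - Napier - Tauranga: 13 + 14 + 13 = 40
Rotorua - Auckland - Tauranga: 13 + 11 = 24
Rotorua - Hamilton - Nelson - Tauranga: 12 + 7 + 15 = 34
Rotorua - Hamilton - Napier - Tauranga: 12 + 11 + 13 = 36
Rotorua - Nelson - Tauranga: 11 + 15 = 26
Shortest: 24.

24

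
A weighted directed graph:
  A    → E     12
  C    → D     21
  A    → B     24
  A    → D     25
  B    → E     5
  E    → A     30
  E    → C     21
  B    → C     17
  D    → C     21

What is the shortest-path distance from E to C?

Candidate routes:
E→A→D→C: 30 + 25 + 21 = 76
E→A→B→C: 30 + 24 + 17 = 71
E→C: 21
The minimum is 21.

21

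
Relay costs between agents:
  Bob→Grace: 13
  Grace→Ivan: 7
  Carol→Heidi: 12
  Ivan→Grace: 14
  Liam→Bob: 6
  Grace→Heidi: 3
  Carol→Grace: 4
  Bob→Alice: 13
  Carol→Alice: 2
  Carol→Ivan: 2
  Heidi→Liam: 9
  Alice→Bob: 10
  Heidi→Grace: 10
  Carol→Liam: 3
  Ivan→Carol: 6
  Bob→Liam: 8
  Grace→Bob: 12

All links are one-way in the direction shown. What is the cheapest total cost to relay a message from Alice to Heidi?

Paths from Alice to Heidi:
Alice → Bob → Grace → Heidi: 10 + 13 + 3 = 26
Alice → Bob → Grace → Ivan → Carol → Heidi: 10 + 13 + 7 + 6 + 12 = 48
Best route has total 26.

26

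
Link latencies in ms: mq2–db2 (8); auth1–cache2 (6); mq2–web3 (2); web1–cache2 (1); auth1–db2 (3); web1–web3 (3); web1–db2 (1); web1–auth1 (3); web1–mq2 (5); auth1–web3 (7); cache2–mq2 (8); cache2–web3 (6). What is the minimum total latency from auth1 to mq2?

Comparing a few candidate routes:
auth1-web1-mq2: 3 + 5 = 8
auth1-web1-web3-mq2: 3 + 3 + 2 = 8
auth1-web3-mq2: 7 + 2 = 9
auth1-db2-web1-mq2: 3 + 1 + 5 = 9
Best route has total 8 ms.

8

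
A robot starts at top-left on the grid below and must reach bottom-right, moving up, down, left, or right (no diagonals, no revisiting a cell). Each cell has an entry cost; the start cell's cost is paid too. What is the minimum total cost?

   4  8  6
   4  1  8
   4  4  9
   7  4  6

One optimal route is r0c0 -> r1c0 -> r1c1 -> r2c1 -> r3c1 -> r3c2.
Its cost is 4 + 4 + 1 + 4 + 4 + 6 = 23.

23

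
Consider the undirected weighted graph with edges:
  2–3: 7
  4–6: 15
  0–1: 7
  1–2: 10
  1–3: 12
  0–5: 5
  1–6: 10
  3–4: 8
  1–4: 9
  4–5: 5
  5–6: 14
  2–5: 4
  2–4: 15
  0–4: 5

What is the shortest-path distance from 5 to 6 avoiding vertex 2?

14

Checking several routes:
5→0→1→6: 5 + 7 + 10 = 22
5→4→6: 5 + 15 = 20
5→6: 14
5→4→1→6: 5 + 9 + 10 = 24
Shortest: 14.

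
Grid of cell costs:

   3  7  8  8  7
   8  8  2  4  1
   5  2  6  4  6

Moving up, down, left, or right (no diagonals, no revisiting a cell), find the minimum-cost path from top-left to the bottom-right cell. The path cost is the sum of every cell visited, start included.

Cheapest: (0,0) -> (0,1) -> (0,2) -> (1,2) -> (1,3) -> (1,4) -> (2,4)
  3 + 7 + 8 + 2 + 4 + 1 + 6 = 31

31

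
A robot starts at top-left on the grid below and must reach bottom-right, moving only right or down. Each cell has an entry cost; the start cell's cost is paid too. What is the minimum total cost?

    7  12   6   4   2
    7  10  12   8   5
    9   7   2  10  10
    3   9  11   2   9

Cheapest: r0c0→r1c0→r2c0→r2c1→r2c2→r2c3→r3c3→r3c4
  7 + 7 + 9 + 7 + 2 + 10 + 2 + 9 = 53
For comparison, the top-then-right route costs 55.

53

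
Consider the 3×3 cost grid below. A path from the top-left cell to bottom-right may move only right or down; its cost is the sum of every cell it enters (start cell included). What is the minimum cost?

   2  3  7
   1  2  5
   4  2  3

10

Take (0,0) -> (1,0) -> (1,1) -> (2,1) -> (2,2) for a total of 2 + 1 + 2 + 2 + 3 = 10.
(Top row then right column would cost 20.)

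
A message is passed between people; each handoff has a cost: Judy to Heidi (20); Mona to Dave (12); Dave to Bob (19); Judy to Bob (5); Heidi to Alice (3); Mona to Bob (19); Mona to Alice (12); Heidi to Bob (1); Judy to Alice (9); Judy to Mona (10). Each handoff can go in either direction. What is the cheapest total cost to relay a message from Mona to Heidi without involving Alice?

Comparing a few candidate routes:
Mona → Judy → Bob → Heidi: 10 + 5 + 1 = 16
Mona → Bob → Heidi: 19 + 1 = 20
Mona → Judy → Heidi: 10 + 20 = 30
Shortest: 16.

16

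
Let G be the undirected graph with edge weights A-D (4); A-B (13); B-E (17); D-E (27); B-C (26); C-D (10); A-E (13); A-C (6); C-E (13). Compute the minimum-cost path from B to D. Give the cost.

17

Comparing a few candidate routes:
B→E→A→D: 17 + 13 + 4 = 34
B→C→A→D: 26 + 6 + 4 = 36
B→A→C→D: 13 + 6 + 10 = 29
B→E→C→D: 17 + 13 + 10 = 40
B→A→D: 13 + 4 = 17
B→C→D: 26 + 10 = 36
Shortest: 17.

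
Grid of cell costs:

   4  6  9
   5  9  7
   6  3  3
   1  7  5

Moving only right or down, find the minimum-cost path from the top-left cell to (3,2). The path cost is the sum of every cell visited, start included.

Best path: r0c0 r1c0 r2c0 r2c1 r2c2 r3c2
Cost: 4 + 5 + 6 + 3 + 3 + 5 = 26

26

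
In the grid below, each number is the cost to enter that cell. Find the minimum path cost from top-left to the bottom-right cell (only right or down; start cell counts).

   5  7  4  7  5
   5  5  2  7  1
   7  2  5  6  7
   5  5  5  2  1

Best path: (0,0) (1,0) (1,1) (1,2) (2,2) (3,2) (3,3) (3,4)
Cost: 5 + 5 + 5 + 2 + 5 + 5 + 2 + 1 = 30
For comparison, the top-then-right route costs 37.

30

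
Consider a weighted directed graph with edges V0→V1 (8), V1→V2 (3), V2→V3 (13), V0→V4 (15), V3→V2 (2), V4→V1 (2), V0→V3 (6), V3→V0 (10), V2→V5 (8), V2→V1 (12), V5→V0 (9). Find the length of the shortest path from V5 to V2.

Candidate routes:
V5 - V0 - V1 - V2: 9 + 8 + 3 = 20
V5 - V0 - V4 - V1 - V2: 9 + 15 + 2 + 3 = 29
V5 - V0 - V3 - V2: 9 + 6 + 2 = 17
The minimum is 17.

17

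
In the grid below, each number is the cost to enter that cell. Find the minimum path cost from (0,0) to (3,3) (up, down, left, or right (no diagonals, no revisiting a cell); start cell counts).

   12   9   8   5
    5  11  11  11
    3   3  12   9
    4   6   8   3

Best path: [0,0] -> [1,0] -> [2,0] -> [2,1] -> [3,1] -> [3,2] -> [3,3]
Cost: 12 + 5 + 3 + 3 + 6 + 8 + 3 = 40

40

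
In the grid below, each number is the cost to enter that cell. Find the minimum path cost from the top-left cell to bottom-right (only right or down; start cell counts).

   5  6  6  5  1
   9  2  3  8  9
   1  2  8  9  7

One optimal route is [0,0] → [0,1] → [0,2] → [0,3] → [0,4] → [1,4] → [2,4].
Its cost is 5 + 6 + 6 + 5 + 1 + 9 + 7 = 39.

39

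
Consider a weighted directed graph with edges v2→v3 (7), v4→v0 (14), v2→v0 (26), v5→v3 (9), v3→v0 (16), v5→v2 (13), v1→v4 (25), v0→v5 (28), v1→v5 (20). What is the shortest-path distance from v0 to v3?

37

Paths from v0 to v3:
v0 → v5 → v3: 28 + 9 = 37
v0 → v5 → v2 → v3: 28 + 13 + 7 = 48
The minimum is 37.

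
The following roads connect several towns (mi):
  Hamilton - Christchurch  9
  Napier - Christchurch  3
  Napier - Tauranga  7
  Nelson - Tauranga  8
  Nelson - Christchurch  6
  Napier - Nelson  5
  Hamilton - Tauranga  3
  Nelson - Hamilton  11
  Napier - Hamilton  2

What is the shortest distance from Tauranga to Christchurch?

A few of the Tauranga→Christchurch routes:
Tauranga→Hamilton→Christchurch: 3 + 9 = 12
Tauranga→Napier→Christchurch: 7 + 3 = 10
Tauranga→Hamilton→Napier→Christchurch: 3 + 2 + 3 = 8
Tauranga→Nelson→Christchurch: 8 + 6 = 14
Best route has total 8 mi.

8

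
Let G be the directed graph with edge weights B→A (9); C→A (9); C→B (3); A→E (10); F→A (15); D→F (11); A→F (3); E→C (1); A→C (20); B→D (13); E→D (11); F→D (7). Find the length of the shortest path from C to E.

19

Routes from C to E:
C → B → D → F → A → E: 3 + 13 + 11 + 15 + 10 = 52
C → B → A → E: 3 + 9 + 10 = 22
C → A → E: 9 + 10 = 19
Best route has total 19.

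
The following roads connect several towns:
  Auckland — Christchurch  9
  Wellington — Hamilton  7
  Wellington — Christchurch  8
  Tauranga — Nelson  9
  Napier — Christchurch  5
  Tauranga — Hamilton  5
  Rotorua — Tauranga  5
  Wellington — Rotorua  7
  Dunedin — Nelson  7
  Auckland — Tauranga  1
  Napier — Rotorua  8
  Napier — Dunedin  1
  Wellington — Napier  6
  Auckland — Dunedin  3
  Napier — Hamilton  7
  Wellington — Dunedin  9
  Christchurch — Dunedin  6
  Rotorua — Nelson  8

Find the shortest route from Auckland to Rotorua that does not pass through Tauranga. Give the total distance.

12

Checking several routes:
Auckland → Dunedin → Wellington → Rotorua: 3 + 9 + 7 = 19
Auckland → Dunedin → Napier → Rotorua: 3 + 1 + 8 = 12
Auckland → Dunedin → Napier → Wellington → Rotorua: 3 + 1 + 6 + 7 = 17
Auckland → Dunedin → Nelson → Rotorua: 3 + 7 + 8 = 18
The minimum is 12.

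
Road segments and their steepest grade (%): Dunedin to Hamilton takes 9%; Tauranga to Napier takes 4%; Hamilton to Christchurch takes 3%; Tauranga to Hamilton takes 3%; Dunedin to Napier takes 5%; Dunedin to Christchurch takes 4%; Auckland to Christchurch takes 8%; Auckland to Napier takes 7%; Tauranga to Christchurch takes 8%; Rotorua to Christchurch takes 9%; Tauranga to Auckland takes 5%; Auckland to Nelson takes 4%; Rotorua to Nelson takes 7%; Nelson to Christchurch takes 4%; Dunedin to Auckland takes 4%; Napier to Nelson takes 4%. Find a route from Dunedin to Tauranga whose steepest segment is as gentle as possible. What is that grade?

4

A few of the Dunedin→Tauranga routes:
Dunedin - Napier - Tauranga: max(5, 4) = 5
Dunedin - Auckland - Nelson - Napier - Tauranga: max(4, 4, 4, 4) = 4
Dunedin - Christchurch - Nelson - Napier - Tauranga: max(4, 4, 4, 4) = 4
Dunedin - Christchurch - Hamilton - Tauranga: max(4, 3, 3) = 4
Dunedin - Napier - Nelson - Auckland - Tauranga: max(5, 4, 4, 5) = 5
Dunedin - Auckland - Nelson - Christchurch - Hamilton - Tauranga: max(4, 4, 4, 3, 3) = 4
Smallest bottleneck: 4%.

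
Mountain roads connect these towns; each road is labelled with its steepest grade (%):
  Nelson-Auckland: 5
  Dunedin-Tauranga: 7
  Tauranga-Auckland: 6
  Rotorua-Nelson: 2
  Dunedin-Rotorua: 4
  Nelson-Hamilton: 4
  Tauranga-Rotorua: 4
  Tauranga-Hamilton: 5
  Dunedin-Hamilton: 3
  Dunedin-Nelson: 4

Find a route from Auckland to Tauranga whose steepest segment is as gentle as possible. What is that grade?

5

A few of the Auckland→Tauranga routes:
Auckland-Nelson-Rotorua-Dunedin-Hamilton-Tauranga: max(5, 2, 4, 3, 5) = 5
Auckland-Nelson-Hamilton-Dunedin-Rotorua-Tauranga: max(5, 4, 3, 4, 4) = 5
Auckland-Nelson-Rotorua-Tauranga: max(5, 2, 4) = 5
Auckland-Nelson-Hamilton-Tauranga: max(5, 4, 5) = 5
The minimum achievable maximum is 5%.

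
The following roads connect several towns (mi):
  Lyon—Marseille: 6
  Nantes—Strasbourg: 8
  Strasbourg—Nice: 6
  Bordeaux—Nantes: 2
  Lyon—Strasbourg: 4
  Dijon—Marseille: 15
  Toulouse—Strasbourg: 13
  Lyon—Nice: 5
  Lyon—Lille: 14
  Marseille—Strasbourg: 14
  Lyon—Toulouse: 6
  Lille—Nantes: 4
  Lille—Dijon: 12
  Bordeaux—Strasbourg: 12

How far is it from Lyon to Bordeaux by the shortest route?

A few of the Lyon→Bordeaux routes:
Lyon → Strasbourg → Nantes → Bordeaux: 4 + 8 + 2 = 14
Lyon → Lille → Nantes → Bordeaux: 14 + 4 + 2 = 20
Lyon → Strasbourg → Bordeaux: 4 + 12 = 16
Lyon → Nice → Strasbourg → Nantes → Bordeaux: 5 + 6 + 8 + 2 = 21
Lyon → Nice → Strasbourg → Bordeaux: 5 + 6 + 12 = 23
Lyon → Toulouse → Strasbourg → Nantes → Bordeaux: 6 + 13 + 8 + 2 = 29
Shortest: 14 mi.

14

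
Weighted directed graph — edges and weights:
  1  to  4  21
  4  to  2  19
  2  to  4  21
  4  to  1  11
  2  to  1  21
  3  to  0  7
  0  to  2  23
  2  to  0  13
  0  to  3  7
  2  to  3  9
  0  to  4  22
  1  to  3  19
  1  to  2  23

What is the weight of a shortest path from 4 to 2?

19

Routes from 4 to 2:
4 -> 1 -> 3 -> 0 -> 2: 11 + 19 + 7 + 23 = 60
4 -> 2: 19
4 -> 1 -> 2: 11 + 23 = 34
The minimum is 19.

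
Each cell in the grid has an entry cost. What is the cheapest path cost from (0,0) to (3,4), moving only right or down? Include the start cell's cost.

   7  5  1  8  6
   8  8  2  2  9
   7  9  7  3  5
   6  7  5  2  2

24

One optimal route is r0c0 r0c1 r0c2 r1c2 r1c3 r2c3 r3c3 r3c4.
Its cost is 7 + 5 + 1 + 2 + 2 + 3 + 2 + 2 = 24.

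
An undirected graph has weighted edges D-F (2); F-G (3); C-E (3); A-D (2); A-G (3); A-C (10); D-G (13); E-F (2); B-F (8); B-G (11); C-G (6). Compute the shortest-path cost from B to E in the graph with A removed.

Checking several routes:
B → F → G → C → E: 8 + 3 + 6 + 3 = 20
B → G → D → F → E: 11 + 13 + 2 + 2 = 28
B → G → C → E: 11 + 6 + 3 = 20
B → G → F → E: 11 + 3 + 2 = 16
B → F → E: 8 + 2 = 10
Best route has total 10.

10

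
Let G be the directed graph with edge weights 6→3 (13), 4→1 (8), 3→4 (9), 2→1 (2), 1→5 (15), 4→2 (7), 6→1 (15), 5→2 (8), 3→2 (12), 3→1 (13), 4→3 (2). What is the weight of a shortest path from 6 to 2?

Checking several routes:
6→3→2: 13 + 12 = 25
6→3→1→5→2: 13 + 13 + 15 + 8 = 49
6→1→5→2: 15 + 15 + 8 = 38
6→3→4→2: 13 + 9 + 7 = 29
The minimum is 25.

25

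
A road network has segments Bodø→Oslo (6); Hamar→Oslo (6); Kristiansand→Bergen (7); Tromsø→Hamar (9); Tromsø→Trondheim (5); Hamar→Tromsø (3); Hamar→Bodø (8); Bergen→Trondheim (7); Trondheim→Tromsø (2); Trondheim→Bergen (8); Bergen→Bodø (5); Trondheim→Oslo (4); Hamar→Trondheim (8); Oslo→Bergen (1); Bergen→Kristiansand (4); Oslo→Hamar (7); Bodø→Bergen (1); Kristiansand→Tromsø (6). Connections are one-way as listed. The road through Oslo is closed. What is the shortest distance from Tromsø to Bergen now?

13

Routes from Tromsø to Bergen avoiding Oslo:
Tromsø→Trondheim→Bergen: 5 + 8 = 13
Tromsø→Hamar→Bodø→Bergen: 9 + 8 + 1 = 18
Tromsø→Hamar→Trondheim→Bergen: 9 + 8 + 8 = 25
Shortest: 13 mi.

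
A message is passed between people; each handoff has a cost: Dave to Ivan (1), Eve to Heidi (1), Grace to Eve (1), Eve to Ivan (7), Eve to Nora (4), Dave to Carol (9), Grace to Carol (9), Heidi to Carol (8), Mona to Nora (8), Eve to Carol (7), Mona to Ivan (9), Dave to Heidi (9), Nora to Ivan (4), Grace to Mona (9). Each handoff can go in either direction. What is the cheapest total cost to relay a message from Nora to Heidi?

5

Some routes from Nora to Heidi:
Nora -> Ivan -> Dave -> Heidi: 4 + 1 + 9 = 14
Nora -> Eve -> Heidi: 4 + 1 = 5
Nora -> Ivan -> Eve -> Heidi: 4 + 7 + 1 = 12
Shortest: 5.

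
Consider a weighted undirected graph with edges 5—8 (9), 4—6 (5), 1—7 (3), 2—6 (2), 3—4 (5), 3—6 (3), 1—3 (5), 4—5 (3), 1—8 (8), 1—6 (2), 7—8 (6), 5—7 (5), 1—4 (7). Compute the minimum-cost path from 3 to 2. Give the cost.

5

Checking several routes:
3 → 4 → 1 → 6 → 2: 5 + 7 + 2 + 2 = 16
3 → 6 → 2: 3 + 2 = 5
3 → 1 → 4 → 6 → 2: 5 + 7 + 5 + 2 = 19
3 → 4 → 5 → 7 → 1 → 6 → 2: 5 + 3 + 5 + 3 + 2 + 2 = 20
3 → 1 → 6 → 2: 5 + 2 + 2 = 9
3 → 4 → 6 → 2: 5 + 5 + 2 = 12
Best route has total 5.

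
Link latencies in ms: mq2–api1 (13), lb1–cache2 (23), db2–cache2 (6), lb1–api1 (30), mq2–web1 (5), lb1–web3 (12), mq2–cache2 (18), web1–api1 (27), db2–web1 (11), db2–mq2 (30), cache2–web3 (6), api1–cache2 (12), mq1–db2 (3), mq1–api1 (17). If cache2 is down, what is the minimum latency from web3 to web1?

Routes from web3 to web1 avoiding cache2:
web3 → lb1 → api1 → mq1 → db2 → mq2 → web1: 12 + 30 + 17 + 3 + 30 + 5 = 97
web3 → lb1 → api1 → web1: 12 + 30 + 27 = 69
web3 → lb1 → api1 → mq2 → web1: 12 + 30 + 13 + 5 = 60
web3 → lb1 → api1 → mq2 → db2 → web1: 12 + 30 + 13 + 30 + 11 = 96
web3 → lb1 → api1 → mq1 → db2 → web1: 12 + 30 + 17 + 3 + 11 = 73
The minimum is 60 ms.

60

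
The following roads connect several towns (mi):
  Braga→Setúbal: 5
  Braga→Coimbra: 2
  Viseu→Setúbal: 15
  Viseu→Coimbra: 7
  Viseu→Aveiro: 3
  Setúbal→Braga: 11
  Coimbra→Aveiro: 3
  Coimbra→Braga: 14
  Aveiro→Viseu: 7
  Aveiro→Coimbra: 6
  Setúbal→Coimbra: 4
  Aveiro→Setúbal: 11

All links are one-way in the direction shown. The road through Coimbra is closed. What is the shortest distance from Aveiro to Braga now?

Routes from Aveiro to Braga avoiding Coimbra:
Aveiro-Setúbal-Braga: 11 + 11 = 22
Aveiro-Viseu-Setúbal-Braga: 7 + 15 + 11 = 33
Best route has total 22 mi.

22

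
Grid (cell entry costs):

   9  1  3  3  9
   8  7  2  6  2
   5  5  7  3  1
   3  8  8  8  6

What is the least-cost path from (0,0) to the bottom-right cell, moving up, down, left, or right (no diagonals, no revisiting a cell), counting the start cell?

30

Path [0,0]→[0,1]→[0,2]→[1,2]→[1,3]→[1,4]→[2,4]→[3,4]: 9 + 1 + 3 + 2 + 6 + 2 + 1 + 6 = 30.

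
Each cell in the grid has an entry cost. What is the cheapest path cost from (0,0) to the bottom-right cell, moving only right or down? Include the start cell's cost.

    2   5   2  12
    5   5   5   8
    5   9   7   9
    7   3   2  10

33

One optimal route is (0,0) -> (0,1) -> (0,2) -> (1,2) -> (2,2) -> (3,2) -> (3,3).
Its cost is 2 + 5 + 2 + 5 + 7 + 2 + 10 = 33.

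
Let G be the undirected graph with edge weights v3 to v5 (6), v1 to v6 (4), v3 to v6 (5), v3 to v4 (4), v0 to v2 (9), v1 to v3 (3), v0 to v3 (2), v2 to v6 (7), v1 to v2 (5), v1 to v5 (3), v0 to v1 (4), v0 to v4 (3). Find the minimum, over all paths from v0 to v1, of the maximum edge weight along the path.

3

Checking several routes:
v0→v3→v1: max(2, 3) = 3
v0→v3→v5→v1: max(2, 6, 3) = 6
v0→v1: max(4) = 4
v0→v4→v3→v1: max(3, 4, 3) = 4
v0→v4→v3→v6→v1: max(3, 4, 5, 4) = 5
v0→v3→v6→v1: max(2, 5, 4) = 5
Best route has worst link 3.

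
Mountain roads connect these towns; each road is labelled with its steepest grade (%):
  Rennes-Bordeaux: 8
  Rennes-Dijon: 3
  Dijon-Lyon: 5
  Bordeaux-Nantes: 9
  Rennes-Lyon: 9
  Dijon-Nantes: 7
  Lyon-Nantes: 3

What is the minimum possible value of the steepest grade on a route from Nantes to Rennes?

Paths from Nantes to Rennes:
Nantes → Bordeaux → Rennes: max(9, 8) = 9
Nantes → Lyon → Dijon → Rennes: max(3, 5, 3) = 5
Nantes → Dijon → Rennes: max(7, 3) = 7
Nantes → Lyon → Rennes: max(3, 9) = 9
Nantes → Dijon → Lyon → Rennes: max(7, 5, 9) = 9
Best route has worst link 5%.

5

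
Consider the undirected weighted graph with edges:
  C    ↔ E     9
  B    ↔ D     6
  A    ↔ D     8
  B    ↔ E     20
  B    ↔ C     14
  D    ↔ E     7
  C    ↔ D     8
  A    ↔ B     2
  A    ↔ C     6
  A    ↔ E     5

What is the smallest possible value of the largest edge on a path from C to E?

6

Comparing a few candidate routes:
C-A-E: max(6, 5) = 6
C-D-A-E: max(8, 8, 5) = 8
C-A-D-E: max(6, 8, 7) = 8
C-A-B-D-E: max(6, 2, 6, 7) = 7
C-D-B-A-E: max(8, 6, 2, 5) = 8
C-D-E: max(8, 7) = 8
The minimum achievable maximum is 6.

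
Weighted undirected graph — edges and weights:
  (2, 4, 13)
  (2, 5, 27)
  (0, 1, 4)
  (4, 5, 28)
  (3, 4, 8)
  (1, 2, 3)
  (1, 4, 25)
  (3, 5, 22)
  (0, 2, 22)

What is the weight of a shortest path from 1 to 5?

Checking several routes:
1-2-4-5: 3 + 13 + 28 = 44
1-2-5: 3 + 27 = 30
1-2-4-3-5: 3 + 13 + 8 + 22 = 46
Best route has total 30.

30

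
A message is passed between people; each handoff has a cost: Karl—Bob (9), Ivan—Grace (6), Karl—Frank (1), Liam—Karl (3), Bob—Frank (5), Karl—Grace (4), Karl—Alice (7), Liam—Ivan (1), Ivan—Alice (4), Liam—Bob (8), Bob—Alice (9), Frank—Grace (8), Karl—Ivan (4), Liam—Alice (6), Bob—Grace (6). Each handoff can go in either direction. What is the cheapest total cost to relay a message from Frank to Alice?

Some routes from Frank to Alice:
Frank → Karl → Liam → Ivan → Alice: 1 + 3 + 1 + 4 = 9
Frank → Karl → Alice: 1 + 7 = 8
Frank → Karl → Liam → Alice: 1 + 3 + 6 = 10
Frank → Karl → Ivan → Alice: 1 + 4 + 4 = 9
The minimum is 8.

8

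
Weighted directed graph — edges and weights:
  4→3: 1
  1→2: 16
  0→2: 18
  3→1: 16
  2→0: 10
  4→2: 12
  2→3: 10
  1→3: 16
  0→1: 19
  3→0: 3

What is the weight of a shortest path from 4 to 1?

Routes from 4 to 1:
4 → 2 → 3 → 1: 12 + 10 + 16 = 38
4 → 2 → 3 → 0 → 1: 12 + 10 + 3 + 19 = 44
4 → 3 → 1: 1 + 16 = 17
4 → 2 → 0 → 1: 12 + 10 + 19 = 41
4 → 3 → 0 → 1: 1 + 3 + 19 = 23
Shortest: 17.

17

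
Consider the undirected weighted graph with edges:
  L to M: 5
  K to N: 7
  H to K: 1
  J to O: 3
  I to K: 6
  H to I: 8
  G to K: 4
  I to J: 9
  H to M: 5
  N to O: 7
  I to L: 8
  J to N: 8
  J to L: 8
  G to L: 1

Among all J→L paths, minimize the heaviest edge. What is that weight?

7

A few of the J→L routes:
J -> O -> N -> K -> G -> L: max(3, 7, 7, 4, 1) = 7
J -> O -> N -> K -> H -> M -> L: max(3, 7, 7, 1, 5, 5) = 7
J -> L: max(8) = 8
The minimum achievable maximum is 7.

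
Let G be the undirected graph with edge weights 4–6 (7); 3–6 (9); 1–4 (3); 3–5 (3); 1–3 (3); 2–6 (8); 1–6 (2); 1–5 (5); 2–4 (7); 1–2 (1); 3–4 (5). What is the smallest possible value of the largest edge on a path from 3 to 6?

3

Checking several routes:
3 -> 5 -> 1 -> 6: max(3, 5, 2) = 5
3 -> 1 -> 2 -> 4 -> 6: max(3, 1, 7, 7) = 7
3 -> 1 -> 6: max(3, 2) = 3
3 -> 1 -> 4 -> 6: max(3, 3, 7) = 7
3 -> 4 -> 1 -> 6: max(5, 3, 2) = 5
The minimum achievable maximum is 3.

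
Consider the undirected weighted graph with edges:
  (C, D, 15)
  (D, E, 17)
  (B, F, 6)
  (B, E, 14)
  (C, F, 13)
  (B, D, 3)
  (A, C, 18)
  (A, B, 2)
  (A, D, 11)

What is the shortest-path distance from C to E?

32

Some routes from C to E:
C - A - B - E: 18 + 2 + 14 = 34
C - D - E: 15 + 17 = 32
C - A - B - D - E: 18 + 2 + 3 + 17 = 40
C - D - B - E: 15 + 3 + 14 = 32
C - F - B - D - E: 13 + 6 + 3 + 17 = 39
C - F - B - E: 13 + 6 + 14 = 33
Best route has total 32.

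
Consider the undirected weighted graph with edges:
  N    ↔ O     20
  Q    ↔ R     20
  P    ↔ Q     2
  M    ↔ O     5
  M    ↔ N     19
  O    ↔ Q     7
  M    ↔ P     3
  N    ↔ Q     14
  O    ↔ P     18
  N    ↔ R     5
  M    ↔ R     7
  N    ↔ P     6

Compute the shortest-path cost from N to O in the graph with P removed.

17

Checking several routes:
N → R → M → O: 5 + 7 + 5 = 17
N → M → O: 19 + 5 = 24
N → Q → O: 14 + 7 = 21
N → O: 20
N → R → Q → O: 5 + 20 + 7 = 32
The minimum is 17.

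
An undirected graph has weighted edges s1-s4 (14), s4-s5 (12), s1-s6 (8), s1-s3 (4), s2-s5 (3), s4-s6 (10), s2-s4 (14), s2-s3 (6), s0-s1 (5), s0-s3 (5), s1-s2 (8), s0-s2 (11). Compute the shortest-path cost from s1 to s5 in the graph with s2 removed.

Routes from s1 to s5 avoiding s2:
s1 - s6 - s4 - s5: 8 + 10 + 12 = 30
s1 - s4 - s5: 14 + 12 = 26
Shortest: 26.

26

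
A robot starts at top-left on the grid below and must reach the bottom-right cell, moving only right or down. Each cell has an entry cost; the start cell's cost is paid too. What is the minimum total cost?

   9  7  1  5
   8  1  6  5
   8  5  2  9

33

One optimal route is (0,0)→(0,1)→(1,1)→(2,1)→(2,2)→(2,3).
Its cost is 9 + 7 + 1 + 5 + 2 + 9 = 33.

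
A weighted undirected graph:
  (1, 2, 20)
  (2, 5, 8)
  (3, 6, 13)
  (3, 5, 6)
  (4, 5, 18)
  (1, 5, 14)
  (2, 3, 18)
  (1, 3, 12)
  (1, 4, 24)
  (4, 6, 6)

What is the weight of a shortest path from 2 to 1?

Checking several routes:
2 → 5 → 3 → 1: 8 + 6 + 12 = 26
2 → 3 → 5 → 1: 18 + 6 + 14 = 38
2 → 3 → 1: 18 + 12 = 30
2 → 5 → 1: 8 + 14 = 22
2 → 1: 20
Best route has total 20.

20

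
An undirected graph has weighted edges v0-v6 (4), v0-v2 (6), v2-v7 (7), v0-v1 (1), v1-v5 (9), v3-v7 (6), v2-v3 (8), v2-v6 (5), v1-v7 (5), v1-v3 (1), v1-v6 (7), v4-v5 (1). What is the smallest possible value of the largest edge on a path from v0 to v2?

Checking several routes:
v0 -> v2: max(6) = 6
v0 -> v1 -> v6 -> v2: max(1, 7, 5) = 7
v0 -> v1 -> v7 -> v2: max(1, 5, 7) = 7
v0 -> v6 -> v2: max(4, 5) = 5
v0 -> v6 -> v1 -> v3 -> v7 -> v2: max(4, 7, 1, 6, 7) = 7
v0 -> v6 -> v1 -> v7 -> v2: max(4, 7, 5, 7) = 7
Smallest bottleneck: 5.

5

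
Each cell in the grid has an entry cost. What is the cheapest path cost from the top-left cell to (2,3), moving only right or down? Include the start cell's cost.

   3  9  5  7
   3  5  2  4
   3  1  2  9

21

Best path: [0,0]→[1,0]→[2,0]→[2,1]→[2,2]→[2,3]
Cost: 3 + 3 + 3 + 1 + 2 + 9 = 21
(Top row then right column would cost 37.)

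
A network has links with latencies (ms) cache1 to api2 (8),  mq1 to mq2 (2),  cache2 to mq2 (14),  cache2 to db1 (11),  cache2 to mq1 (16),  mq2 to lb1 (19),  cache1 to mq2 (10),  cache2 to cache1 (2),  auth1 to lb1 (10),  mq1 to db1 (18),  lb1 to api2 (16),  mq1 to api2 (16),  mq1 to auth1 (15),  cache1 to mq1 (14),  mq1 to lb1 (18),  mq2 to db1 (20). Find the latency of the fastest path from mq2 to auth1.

Comparing a few candidate routes:
mq2 -> lb1 -> auth1: 19 + 10 = 29
mq2 -> cache1 -> mq1 -> auth1: 10 + 14 + 15 = 39
mq2 -> mq1 -> lb1 -> auth1: 2 + 18 + 10 = 30
mq2 -> cache1 -> cache2 -> mq1 -> auth1: 10 + 2 + 16 + 15 = 43
mq2 -> mq1 -> auth1: 2 + 15 = 17
mq2 -> cache1 -> api2 -> lb1 -> auth1: 10 + 8 + 16 + 10 = 44
The minimum is 17 ms.

17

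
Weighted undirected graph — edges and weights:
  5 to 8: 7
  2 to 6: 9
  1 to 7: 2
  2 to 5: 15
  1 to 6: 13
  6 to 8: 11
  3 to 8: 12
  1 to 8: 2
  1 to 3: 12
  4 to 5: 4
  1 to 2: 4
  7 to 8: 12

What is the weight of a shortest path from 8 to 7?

4

Comparing a few candidate routes:
8 → 7: 12
8 → 3 → 1 → 7: 12 + 12 + 2 = 26
8 → 1 → 7: 2 + 2 = 4
Shortest: 4.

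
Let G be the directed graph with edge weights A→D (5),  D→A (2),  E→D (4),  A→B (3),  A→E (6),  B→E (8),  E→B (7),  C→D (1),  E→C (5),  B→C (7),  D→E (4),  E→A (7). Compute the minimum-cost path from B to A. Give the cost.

10

Routes from B to A:
B→E→D→A: 8 + 4 + 2 = 14
B→E→C→D→A: 8 + 5 + 1 + 2 = 16
B→C→D→A: 7 + 1 + 2 = 10
B→C→D→E→A: 7 + 1 + 4 + 7 = 19
B→E→A: 8 + 7 = 15
The minimum is 10.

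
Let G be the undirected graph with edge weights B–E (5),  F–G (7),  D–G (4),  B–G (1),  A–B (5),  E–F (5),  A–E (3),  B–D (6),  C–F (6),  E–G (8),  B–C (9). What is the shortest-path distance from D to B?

5

Some routes from D to B:
D -> B: 6
D -> G -> E -> B: 4 + 8 + 5 = 17
D -> G -> B: 4 + 1 = 5
The minimum is 5.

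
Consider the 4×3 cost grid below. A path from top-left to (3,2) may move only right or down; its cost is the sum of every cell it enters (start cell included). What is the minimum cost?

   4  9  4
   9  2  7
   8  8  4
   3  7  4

30

Take [0,0] -> [0,1] -> [1,1] -> [1,2] -> [2,2] -> [3,2] for a total of 4 + 9 + 2 + 7 + 4 + 4 = 30.
For comparison, the top-then-right route costs 32.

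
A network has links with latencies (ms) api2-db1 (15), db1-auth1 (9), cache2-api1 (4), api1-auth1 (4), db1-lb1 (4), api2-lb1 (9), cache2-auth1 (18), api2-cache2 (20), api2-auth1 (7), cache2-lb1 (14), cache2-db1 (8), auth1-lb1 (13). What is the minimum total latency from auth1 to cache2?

A few of the auth1→cache2 routes:
auth1 - lb1 - db1 - cache2: 13 + 4 + 8 = 25
auth1 - cache2: 18
auth1 - api1 - cache2: 4 + 4 = 8
auth1 - api2 - cache2: 7 + 20 = 27
auth1 - lb1 - cache2: 13 + 14 = 27
auth1 - db1 - cache2: 9 + 8 = 17
Best route has total 8 ms.

8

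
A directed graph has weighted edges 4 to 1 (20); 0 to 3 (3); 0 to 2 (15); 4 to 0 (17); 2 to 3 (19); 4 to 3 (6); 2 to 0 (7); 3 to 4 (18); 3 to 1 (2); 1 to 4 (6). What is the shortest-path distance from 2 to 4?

18

Candidate routes:
2 - 3 - 4: 19 + 18 = 37
2 - 0 - 3 - 4: 7 + 3 + 18 = 28
2 - 3 - 1 - 4: 19 + 2 + 6 = 27
2 - 0 - 3 - 1 - 4: 7 + 3 + 2 + 6 = 18
Shortest: 18.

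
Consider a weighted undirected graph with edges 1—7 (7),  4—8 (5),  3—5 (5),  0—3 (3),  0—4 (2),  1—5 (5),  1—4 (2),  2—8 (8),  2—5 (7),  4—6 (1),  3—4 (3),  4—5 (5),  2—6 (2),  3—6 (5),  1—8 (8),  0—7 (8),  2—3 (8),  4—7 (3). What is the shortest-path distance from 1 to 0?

4

Comparing a few candidate routes:
1-7-4-0: 7 + 3 + 2 = 12
1-4-3-0: 2 + 3 + 3 = 8
1-4-6-3-0: 2 + 1 + 5 + 3 = 11
1-4-7-0: 2 + 3 + 8 = 13
1-5-4-0: 5 + 5 + 2 = 12
1-4-0: 2 + 2 = 4
The minimum is 4.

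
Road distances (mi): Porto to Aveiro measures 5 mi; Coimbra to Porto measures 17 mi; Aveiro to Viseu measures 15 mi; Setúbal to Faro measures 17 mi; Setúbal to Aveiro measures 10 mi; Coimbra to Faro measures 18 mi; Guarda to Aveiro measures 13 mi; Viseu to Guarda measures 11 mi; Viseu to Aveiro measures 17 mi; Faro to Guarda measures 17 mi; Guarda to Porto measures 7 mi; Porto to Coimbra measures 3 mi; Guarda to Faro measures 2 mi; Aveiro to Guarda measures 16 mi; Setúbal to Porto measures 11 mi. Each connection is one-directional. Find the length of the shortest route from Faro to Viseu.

44

Routes from Faro to Viseu:
Faro -> Guarda -> Porto -> Aveiro -> Viseu: 17 + 7 + 5 + 15 = 44
Faro -> Guarda -> Aveiro -> Viseu: 17 + 13 + 15 = 45
The minimum is 44 mi.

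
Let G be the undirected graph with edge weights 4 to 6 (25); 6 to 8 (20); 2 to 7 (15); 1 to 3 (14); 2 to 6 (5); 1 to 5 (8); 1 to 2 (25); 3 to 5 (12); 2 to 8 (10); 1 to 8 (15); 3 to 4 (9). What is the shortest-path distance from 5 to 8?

Comparing a few candidate routes:
5→3→4→6→2→8: 12 + 9 + 25 + 5 + 10 = 61
5→1→2→8: 8 + 25 + 10 = 43
5→1→8: 8 + 15 = 23
5→3→1→2→8: 12 + 14 + 25 + 10 = 61
5→1→2→6→8: 8 + 25 + 5 + 20 = 58
5→3→1→8: 12 + 14 + 15 = 41
The minimum is 23.

23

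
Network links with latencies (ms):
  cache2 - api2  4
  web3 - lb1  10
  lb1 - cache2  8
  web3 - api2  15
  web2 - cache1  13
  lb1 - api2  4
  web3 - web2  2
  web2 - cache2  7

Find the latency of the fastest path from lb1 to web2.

12

Comparing a few candidate routes:
lb1-api2-cache2-web2: 4 + 4 + 7 = 15
lb1-web3-web2: 10 + 2 = 12
lb1-cache2-web2: 8 + 7 = 15
Best route has total 12 ms.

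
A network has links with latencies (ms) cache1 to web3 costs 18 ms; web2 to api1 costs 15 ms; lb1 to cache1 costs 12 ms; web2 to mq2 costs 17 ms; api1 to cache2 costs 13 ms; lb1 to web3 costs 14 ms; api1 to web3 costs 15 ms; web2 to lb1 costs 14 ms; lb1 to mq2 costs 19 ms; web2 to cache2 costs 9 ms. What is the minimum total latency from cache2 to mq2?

A few of the cache2→mq2 routes:
cache2→web2→lb1→mq2: 9 + 14 + 19 = 42
cache2→api1→web2→mq2: 13 + 15 + 17 = 45
cache2→web2→mq2: 9 + 17 = 26
Shortest: 26 ms.

26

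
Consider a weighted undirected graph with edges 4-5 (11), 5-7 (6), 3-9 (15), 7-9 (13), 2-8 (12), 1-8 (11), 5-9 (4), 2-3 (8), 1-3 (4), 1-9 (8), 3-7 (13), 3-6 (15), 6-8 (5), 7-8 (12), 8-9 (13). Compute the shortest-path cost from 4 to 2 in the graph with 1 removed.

38

Comparing a few candidate routes:
4-5-7-3-2: 11 + 6 + 13 + 8 = 38
4-5-9-8-2: 11 + 4 + 13 + 12 = 40
4-5-9-7-8-2: 11 + 4 + 13 + 12 + 12 = 52
4-5-9-3-2: 11 + 4 + 15 + 8 = 38
4-5-9-7-3-2: 11 + 4 + 13 + 13 + 8 = 49
4-5-7-8-2: 11 + 6 + 12 + 12 = 41
Shortest: 38.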